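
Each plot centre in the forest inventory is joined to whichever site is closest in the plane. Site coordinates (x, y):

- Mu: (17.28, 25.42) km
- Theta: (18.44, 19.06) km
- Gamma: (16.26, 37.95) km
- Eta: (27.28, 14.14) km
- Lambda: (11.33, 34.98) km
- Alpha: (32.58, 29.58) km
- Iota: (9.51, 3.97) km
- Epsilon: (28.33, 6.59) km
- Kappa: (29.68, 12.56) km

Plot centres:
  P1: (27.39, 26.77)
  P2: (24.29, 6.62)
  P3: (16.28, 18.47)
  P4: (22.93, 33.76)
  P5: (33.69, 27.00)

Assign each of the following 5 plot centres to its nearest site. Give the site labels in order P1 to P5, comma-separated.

P1 → Alpha (d²=34.83)
P2 → Epsilon (d²=16.32)
P3 → Theta (d²=5.01)
P4 → Gamma (d²=62.05)
P5 → Alpha (d²=7.89)

Alpha, Epsilon, Theta, Gamma, Alpha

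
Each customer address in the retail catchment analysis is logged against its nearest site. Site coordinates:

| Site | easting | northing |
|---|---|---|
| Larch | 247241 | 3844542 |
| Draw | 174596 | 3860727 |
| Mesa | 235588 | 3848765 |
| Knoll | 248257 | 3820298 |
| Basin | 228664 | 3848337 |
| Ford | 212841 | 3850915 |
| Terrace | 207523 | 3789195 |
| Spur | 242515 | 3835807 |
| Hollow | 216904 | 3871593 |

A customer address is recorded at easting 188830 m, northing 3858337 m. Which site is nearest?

Squared distances to each site:
Larch: 3602146946.000; Draw: 208318856.000; Mesa: 2277933748.000; Knoll: 4978533850.000; Basin: 1686747556.000; Ford: 631614205.000; Terrace: 5130044413.000; Spur: 3389680125.000; Hollow: 963871012.000.
Minimum at Draw.

Draw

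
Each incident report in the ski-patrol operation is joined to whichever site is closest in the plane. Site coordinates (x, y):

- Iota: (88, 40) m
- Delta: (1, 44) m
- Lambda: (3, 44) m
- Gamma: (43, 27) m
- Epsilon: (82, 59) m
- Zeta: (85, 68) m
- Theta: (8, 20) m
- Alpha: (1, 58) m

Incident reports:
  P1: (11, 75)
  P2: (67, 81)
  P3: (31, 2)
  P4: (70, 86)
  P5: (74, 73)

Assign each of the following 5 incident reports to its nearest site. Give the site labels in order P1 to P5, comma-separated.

P1 → Alpha (d²=389.00)
P2 → Zeta (d²=493.00)
P3 → Gamma (d²=769.00)
P4 → Zeta (d²=549.00)
P5 → Zeta (d²=146.00)

Alpha, Zeta, Gamma, Zeta, Zeta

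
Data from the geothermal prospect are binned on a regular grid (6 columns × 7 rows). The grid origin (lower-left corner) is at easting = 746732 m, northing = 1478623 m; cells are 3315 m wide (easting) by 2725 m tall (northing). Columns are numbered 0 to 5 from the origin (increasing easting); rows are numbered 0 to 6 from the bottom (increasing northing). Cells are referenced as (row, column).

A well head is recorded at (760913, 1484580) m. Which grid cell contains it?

Column index: ⌊(760913 − 746732) / 3315⌋ = ⌊4.278⌋ = 4
Row offset from origin: ⌊(1484580 − 1478623) / 2725⌋ = ⌊2.186⌋ = 2 → row 2

(2, 4)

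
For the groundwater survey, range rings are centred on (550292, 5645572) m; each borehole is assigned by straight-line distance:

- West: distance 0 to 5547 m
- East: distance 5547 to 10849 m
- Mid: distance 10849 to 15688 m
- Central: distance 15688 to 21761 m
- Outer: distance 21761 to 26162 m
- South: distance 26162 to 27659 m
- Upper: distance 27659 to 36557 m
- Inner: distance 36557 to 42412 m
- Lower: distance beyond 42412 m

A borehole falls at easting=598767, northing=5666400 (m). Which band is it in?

Lower

Distance = √((598767−550292)² + (5666400−5645572)²) = √(2349825625.000 + 433805584.000) = 52760.129 m.
42412 ≤ 52760.129 < ∞ → Lower.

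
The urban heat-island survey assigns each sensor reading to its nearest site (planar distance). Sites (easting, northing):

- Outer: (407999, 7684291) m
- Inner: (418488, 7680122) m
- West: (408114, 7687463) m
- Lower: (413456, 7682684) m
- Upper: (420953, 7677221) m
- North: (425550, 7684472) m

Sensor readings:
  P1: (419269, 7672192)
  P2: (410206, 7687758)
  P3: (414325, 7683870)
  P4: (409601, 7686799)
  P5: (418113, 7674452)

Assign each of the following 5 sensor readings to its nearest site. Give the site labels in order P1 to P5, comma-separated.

P1 → Upper (d²=28126697.00)
P2 → West (d²=4463489.00)
P3 → Lower (d²=2161757.00)
P4 → West (d²=2652065.00)
P5 → Upper (d²=15732961.00)

Upper, West, Lower, West, Upper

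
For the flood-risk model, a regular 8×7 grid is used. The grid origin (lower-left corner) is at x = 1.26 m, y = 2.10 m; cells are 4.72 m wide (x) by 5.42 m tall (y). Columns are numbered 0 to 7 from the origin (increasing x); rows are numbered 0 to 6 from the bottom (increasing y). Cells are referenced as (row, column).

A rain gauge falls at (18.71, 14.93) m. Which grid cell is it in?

Column index: ⌊(18.71 − 1.26) / 4.72⌋ = ⌊3.697⌋ = 3
Row offset from origin: ⌊(14.93 − 2.10) / 5.42⌋ = ⌊2.367⌋ = 2 → row 2

(2, 3)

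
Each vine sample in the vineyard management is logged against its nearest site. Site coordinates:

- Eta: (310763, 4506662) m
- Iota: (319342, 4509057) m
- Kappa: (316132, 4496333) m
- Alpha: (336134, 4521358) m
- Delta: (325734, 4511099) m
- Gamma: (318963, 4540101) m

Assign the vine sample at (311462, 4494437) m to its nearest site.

Kappa

Squared distances to each site:
Eta: 149939226.000; Iota: 275838800.000; Kappa: 25403716.000; Alpha: 1333447825.000; Delta: 481312228.000; Gamma: 2141465897.000.
Minimum at Kappa.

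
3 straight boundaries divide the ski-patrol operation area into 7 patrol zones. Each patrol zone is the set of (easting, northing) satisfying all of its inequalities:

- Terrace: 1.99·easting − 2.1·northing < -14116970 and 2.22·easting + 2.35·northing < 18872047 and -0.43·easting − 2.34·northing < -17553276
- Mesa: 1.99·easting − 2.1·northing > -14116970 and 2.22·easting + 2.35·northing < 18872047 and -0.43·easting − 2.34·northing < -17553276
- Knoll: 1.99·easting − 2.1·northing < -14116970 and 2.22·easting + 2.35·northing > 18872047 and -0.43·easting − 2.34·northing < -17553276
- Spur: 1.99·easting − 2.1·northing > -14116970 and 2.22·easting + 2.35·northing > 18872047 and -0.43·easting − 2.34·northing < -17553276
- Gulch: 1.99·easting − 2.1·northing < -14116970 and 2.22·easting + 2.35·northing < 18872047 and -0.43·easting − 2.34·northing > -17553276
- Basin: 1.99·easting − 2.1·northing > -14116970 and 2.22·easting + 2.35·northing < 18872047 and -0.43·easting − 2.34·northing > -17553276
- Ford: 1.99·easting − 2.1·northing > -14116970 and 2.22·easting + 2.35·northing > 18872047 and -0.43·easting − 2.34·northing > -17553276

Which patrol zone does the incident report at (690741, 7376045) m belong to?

Mesa

1.99·690741 − 2.1·7376045 = -14115119.910, which is > -14116970
2.22·690741 + 2.35·7376045 = 18867150.770, which is < 18872047
-0.43·690741 − 2.34·7376045 = -17556963.930, which is < -17553276
This sign pattern matches Mesa.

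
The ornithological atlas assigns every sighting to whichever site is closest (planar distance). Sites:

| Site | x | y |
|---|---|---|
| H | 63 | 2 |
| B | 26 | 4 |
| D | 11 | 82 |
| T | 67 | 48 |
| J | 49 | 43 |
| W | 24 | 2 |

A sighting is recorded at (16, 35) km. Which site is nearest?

B

Squared distances to each site:
H: 3298.000; B: 1061.000; D: 2234.000; T: 2770.000; J: 1153.000; W: 1153.000.
Minimum at B.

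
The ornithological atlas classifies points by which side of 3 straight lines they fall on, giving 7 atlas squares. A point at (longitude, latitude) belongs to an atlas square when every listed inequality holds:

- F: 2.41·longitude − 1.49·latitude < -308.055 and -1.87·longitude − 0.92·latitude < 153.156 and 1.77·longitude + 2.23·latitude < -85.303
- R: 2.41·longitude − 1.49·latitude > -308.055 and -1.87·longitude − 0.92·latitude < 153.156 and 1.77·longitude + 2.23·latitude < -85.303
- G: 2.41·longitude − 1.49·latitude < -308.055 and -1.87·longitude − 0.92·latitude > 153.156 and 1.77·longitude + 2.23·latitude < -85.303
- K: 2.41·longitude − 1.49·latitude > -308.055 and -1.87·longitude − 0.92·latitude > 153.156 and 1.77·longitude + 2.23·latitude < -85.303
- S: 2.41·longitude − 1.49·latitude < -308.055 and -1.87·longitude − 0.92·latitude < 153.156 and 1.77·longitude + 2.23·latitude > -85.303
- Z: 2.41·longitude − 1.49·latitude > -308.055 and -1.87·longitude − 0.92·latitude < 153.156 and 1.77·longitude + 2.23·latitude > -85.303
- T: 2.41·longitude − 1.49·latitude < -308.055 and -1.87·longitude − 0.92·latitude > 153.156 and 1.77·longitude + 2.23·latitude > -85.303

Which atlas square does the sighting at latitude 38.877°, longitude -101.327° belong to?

K

2.41·-101.327 − 1.49·38.877 = -302.125, which is > -308.055
-1.87·-101.327 − 0.92·38.877 = 153.715, which is > 153.156
1.77·-101.327 + 2.23·38.877 = -92.653, which is < -85.303
This sign pattern matches K.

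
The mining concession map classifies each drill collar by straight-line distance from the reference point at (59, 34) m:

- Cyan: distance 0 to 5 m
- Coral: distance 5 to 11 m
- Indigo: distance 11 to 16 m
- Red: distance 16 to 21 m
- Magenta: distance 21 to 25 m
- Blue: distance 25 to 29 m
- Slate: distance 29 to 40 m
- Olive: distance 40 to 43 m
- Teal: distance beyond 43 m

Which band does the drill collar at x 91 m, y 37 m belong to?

Slate

Distance = √((91−59)² + (37−34)²) = √(1024.000 + 9.000) = 32.140 m.
29 ≤ 32.140 < 40 → Slate.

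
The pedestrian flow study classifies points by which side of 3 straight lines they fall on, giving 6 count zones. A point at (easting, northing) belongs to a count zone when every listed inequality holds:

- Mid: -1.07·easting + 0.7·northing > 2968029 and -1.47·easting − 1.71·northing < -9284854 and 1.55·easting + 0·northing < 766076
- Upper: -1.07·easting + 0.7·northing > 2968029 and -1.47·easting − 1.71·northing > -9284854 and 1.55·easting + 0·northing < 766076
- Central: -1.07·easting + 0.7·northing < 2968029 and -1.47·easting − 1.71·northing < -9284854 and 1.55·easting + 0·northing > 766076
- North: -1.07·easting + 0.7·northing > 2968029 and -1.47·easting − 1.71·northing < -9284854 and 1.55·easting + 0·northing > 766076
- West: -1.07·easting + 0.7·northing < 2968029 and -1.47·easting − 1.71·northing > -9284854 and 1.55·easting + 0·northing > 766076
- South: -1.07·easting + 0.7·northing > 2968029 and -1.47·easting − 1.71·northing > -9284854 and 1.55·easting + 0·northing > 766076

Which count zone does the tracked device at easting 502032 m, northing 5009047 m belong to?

-1.07·502032 + 0.7·5009047 = 2969158.660, which is > 2968029
-1.47·502032 − 1.71·5009047 = -9303457.410, which is < -9284854
1.55·502032 + 0·5009047 = 778149.600, which is > 766076
This sign pattern matches North.

North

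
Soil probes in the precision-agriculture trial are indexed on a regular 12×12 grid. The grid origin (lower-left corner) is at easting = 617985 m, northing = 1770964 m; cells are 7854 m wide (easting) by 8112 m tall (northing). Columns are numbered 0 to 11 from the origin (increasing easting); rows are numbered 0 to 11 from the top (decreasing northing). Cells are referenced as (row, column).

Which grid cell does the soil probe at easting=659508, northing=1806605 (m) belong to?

(7, 5)

Column index: ⌊(659508 − 617985) / 7854⌋ = ⌊5.287⌋ = 5
Row offset from origin: ⌊(1806605 − 1770964) / 8112⌋ = ⌊4.394⌋ = 4 → row 7 (counted from top)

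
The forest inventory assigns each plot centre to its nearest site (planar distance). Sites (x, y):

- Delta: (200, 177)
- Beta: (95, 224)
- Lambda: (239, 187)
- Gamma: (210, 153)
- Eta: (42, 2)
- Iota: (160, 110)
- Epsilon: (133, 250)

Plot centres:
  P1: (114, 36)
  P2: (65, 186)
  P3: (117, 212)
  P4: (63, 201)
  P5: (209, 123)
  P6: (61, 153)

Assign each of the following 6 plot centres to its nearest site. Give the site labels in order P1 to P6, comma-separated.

Eta, Beta, Beta, Beta, Gamma, Beta

P1 → Eta (d²=6340.00)
P2 → Beta (d²=2344.00)
P3 → Beta (d²=628.00)
P4 → Beta (d²=1553.00)
P5 → Gamma (d²=901.00)
P6 → Beta (d²=6197.00)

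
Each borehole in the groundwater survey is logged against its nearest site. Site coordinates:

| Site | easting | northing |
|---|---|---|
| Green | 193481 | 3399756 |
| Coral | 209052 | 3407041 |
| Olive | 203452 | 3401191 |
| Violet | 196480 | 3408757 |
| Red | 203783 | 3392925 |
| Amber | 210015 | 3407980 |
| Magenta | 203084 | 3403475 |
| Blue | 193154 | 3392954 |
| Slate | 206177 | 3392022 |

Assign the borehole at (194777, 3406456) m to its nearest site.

Squared distances to each site:
Green: 46569616.000; Coral: 204117850.000; Olive: 102975850.000; Violet: 8194810.000; Red: 264195997.000; Amber: 234519220.000; Magenta: 77892610.000; Blue: 184938133.000; Slate: 338300356.000.
Minimum at Violet.

Violet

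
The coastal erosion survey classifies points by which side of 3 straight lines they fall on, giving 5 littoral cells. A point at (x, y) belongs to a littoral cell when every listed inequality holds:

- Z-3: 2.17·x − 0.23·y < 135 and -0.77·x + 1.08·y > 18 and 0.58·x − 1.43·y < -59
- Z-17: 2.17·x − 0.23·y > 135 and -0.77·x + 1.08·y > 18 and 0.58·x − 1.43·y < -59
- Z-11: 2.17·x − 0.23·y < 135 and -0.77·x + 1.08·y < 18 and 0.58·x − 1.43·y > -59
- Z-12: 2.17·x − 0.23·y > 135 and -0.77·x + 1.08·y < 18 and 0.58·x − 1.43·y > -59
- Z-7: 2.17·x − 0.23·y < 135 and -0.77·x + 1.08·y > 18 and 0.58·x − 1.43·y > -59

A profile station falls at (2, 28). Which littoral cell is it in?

Z-7

2.17·2 − 0.23·28 = -2.100, which is < 135
-0.77·2 + 1.08·28 = 28.700, which is > 18
0.58·2 − 1.43·28 = -38.880, which is > -59
This sign pattern matches Z-7.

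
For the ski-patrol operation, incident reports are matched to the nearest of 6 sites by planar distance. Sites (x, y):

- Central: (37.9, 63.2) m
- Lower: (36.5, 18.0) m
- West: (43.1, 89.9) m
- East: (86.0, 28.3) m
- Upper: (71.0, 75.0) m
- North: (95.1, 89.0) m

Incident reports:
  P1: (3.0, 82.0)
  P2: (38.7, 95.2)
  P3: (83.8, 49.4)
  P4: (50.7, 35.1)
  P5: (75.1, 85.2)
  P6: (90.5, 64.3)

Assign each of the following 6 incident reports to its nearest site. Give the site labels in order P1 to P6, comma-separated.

Central, West, East, Lower, Upper, Upper

P1 → Central (d²=1571.45)
P2 → West (d²=47.45)
P3 → East (d²=450.05)
P4 → Lower (d²=494.05)
P5 → Upper (d²=120.85)
P6 → Upper (d²=494.74)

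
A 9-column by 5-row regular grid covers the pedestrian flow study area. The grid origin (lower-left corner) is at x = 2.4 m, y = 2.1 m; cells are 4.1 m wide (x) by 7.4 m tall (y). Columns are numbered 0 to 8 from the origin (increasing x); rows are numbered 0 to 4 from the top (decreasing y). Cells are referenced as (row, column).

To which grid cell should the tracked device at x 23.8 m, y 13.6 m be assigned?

Column index: ⌊(23.8 − 2.4) / 4.1⌋ = ⌊5.220⌋ = 5
Row offset from origin: ⌊(13.6 − 2.1) / 7.4⌋ = ⌊1.554⌋ = 1 → row 3 (counted from top)

(3, 5)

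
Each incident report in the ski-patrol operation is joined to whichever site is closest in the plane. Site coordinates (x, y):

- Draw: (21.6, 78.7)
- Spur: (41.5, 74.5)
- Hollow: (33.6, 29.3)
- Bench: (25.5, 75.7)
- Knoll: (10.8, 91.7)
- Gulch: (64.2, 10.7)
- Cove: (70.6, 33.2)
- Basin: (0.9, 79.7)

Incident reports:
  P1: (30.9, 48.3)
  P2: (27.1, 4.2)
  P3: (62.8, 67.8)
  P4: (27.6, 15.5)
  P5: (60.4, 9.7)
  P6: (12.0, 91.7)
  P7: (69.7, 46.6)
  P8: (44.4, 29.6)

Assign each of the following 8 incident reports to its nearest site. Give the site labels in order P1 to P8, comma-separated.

P1 → Hollow (d²=368.29)
P2 → Hollow (d²=672.26)
P3 → Spur (d²=498.58)
P4 → Hollow (d²=226.44)
P5 → Gulch (d²=15.44)
P6 → Knoll (d²=1.44)
P7 → Cove (d²=180.37)
P8 → Hollow (d²=116.73)

Hollow, Hollow, Spur, Hollow, Gulch, Knoll, Cove, Hollow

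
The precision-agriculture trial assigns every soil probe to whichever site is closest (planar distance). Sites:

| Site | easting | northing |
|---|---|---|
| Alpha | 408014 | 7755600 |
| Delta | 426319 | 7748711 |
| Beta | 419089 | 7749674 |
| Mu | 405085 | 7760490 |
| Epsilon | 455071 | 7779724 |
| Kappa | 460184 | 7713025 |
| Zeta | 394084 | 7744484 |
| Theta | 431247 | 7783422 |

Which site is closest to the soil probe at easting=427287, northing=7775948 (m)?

Squared distances to each site:
Alpha: 785489633.000; Delta: 742791193.000; Beta: 757530280.000; Mu: 731878568.000; Epsilon: 786208832.000; Kappa: 5041516538.000; Zeta: 2092422505.000; Theta: 71542276.000.
Minimum at Theta.

Theta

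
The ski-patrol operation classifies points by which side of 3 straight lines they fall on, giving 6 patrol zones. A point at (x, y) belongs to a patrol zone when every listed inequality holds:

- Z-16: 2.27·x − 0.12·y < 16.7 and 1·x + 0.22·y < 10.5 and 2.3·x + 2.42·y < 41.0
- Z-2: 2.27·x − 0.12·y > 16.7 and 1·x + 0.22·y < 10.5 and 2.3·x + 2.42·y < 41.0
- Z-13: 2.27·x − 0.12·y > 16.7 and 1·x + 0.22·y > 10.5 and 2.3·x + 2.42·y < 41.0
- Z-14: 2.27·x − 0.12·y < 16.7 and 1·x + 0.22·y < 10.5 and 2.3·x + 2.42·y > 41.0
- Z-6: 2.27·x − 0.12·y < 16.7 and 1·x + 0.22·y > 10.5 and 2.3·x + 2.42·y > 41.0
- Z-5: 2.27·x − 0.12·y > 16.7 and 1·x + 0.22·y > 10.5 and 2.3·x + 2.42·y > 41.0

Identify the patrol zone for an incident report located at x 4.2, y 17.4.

Z-14

2.27·4.2 − 0.12·17.4 = 7.446, which is < 16.7
1·4.2 + 0.22·17.4 = 8.028, which is < 10.5
2.3·4.2 + 2.42·17.4 = 51.768, which is > 41.0
This sign pattern matches Z-14.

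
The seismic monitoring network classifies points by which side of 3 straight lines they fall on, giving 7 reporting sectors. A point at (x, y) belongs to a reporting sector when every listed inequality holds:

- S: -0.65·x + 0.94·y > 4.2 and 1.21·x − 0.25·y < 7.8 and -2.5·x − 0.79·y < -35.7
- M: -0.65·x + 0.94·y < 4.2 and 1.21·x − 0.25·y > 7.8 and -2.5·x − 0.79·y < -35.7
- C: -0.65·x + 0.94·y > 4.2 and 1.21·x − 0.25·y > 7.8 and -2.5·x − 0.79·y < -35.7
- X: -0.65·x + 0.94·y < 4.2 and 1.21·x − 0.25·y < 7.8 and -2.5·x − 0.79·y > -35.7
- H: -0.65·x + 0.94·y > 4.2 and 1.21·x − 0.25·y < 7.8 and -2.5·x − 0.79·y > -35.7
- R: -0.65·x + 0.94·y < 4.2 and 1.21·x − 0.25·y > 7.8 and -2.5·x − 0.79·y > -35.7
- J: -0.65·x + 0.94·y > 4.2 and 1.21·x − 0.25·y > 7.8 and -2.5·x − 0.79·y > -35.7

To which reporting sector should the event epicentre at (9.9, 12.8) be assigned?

-0.65·9.9 + 0.94·12.8 = 5.597, which is > 4.2
1.21·9.9 − 0.25·12.8 = 8.779, which is > 7.8
-2.5·9.9 − 0.79·12.8 = -34.862, which is > -35.7
This sign pattern matches J.

J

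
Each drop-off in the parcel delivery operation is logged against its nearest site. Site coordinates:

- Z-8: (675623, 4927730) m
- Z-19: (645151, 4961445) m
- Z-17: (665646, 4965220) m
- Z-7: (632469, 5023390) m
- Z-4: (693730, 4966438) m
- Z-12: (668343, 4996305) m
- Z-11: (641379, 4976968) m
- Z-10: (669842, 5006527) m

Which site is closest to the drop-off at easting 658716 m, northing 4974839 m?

Squared distances to each site:
Z-8: 2505104530.000; Z-19: 363408461.000; Z-17: 140550061.000; Z-7: 3046104610.000; Z-4: 1296556997.000; Z-12: 553468285.000; Z-11: 305104210.000; Z-10: 1127917220.000.
Minimum at Z-17.

Z-17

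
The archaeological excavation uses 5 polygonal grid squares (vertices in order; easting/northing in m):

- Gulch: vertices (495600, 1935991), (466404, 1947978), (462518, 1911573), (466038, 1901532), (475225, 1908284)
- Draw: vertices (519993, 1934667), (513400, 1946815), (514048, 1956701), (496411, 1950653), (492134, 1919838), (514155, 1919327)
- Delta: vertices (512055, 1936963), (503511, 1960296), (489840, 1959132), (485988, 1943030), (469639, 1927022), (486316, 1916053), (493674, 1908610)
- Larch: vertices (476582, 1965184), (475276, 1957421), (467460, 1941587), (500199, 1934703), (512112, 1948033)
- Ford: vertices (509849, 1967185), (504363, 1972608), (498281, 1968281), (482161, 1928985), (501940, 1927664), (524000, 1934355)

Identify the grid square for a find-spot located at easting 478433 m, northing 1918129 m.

Cast a ray rightward from (478433, 1918129). For each polygon, the edges (by vertex number in listed order) whose endpoints lie on opposite sides of northing = 1918129, where each meets that height, and whether that is right or left of the point:
Gulch: 2–3 at easting≈463217.8 (left), 5–1 at easting≈482464.8 (right) → 1 crossing.
Draw: no edge straddles that height → 0 crossings.
Delta: 5–6 at easting≈483159.7 (right), 7–1 at easting≈499845.1 (right) → 2 crossings.
Larch: no edge straddles that height → 0 crossings.
Ford: no edge straddles that height → 0 crossings.
Only Gulch has an odd count, so the point is inside Gulch.

Gulch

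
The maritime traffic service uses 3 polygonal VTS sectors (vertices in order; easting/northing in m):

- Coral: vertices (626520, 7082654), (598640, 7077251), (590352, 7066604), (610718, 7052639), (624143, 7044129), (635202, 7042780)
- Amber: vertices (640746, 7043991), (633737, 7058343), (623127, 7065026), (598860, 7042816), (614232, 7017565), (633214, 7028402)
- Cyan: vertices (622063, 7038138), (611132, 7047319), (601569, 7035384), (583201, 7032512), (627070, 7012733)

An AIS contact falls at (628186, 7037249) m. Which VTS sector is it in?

Amber

Cast a ray rightward from (628186, 7037249). For each polygon, the edges (by vertex number in listed order) whose endpoints lie on opposite sides of northing = 7037249, where each meets that height, and whether that is right or left of the point:
Coral: no edge straddles that height → 0 crossings.
Amber: 4–5 at easting≈602249.0 (left), 6–1 at easting≈637488.5 (right) → 1 crossing.
Cyan: 2–3 at easting≈603063.3 (left), 5–1 at easting≈622238.2 (left) → 0 crossings.
Only Amber has an odd count, so the point is inside Amber.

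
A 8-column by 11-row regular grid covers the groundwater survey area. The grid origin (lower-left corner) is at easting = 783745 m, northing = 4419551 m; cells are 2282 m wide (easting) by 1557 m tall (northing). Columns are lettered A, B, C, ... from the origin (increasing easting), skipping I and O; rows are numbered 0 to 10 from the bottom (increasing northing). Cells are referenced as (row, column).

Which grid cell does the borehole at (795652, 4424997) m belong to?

Column index: ⌊(795652 − 783745) / 2282⌋ = ⌊5.218⌋ = 5 → column F
Row offset from origin: ⌊(4424997 − 4419551) / 1557⌋ = ⌊3.498⌋ = 3 → row 3

(3, F)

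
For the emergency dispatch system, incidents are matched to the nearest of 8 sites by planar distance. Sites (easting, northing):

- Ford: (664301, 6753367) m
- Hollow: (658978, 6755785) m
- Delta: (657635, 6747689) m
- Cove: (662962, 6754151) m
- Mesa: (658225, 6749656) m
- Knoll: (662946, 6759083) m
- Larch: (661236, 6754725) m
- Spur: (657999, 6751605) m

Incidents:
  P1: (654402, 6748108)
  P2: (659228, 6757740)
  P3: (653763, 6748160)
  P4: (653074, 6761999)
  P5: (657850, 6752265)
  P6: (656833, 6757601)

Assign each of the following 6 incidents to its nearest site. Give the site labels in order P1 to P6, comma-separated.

P1 → Delta (d²=10627850.00)
P2 → Hollow (d²=3884525.00)
P3 → Delta (d²=15214225.00)
P4 → Hollow (d²=73471012.00)
P5 → Spur (d²=457801.00)
P6 → Hollow (d²=7898881.00)

Delta, Hollow, Delta, Hollow, Spur, Hollow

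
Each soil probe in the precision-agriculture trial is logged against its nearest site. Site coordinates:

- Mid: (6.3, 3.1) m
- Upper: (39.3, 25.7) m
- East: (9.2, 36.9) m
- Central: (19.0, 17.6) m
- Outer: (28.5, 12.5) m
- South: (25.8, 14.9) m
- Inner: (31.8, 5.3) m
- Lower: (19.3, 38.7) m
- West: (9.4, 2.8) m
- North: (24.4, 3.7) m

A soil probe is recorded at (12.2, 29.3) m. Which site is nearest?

East

Squared distances to each site:
Mid: 721.250; Upper: 747.370; East: 66.760; Central: 183.130; Outer: 547.930; South: 392.320; Inner: 960.160; Lower: 138.770; West: 710.090; North: 804.200.
Minimum at East.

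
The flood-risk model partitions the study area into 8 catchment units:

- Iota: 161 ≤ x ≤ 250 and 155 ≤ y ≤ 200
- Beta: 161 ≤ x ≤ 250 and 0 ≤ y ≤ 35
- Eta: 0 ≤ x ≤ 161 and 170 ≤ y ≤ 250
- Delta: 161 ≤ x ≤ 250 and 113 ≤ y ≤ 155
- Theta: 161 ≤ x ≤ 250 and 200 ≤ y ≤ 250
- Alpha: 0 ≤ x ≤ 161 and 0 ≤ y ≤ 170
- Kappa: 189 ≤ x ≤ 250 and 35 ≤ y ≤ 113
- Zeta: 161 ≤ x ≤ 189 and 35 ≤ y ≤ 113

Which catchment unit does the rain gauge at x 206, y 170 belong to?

Iota

The point has x = 206 and y = 170.
Only Iota satisfies 161 ≤ x ≤ 250 and 155 ≤ y ≤ 200.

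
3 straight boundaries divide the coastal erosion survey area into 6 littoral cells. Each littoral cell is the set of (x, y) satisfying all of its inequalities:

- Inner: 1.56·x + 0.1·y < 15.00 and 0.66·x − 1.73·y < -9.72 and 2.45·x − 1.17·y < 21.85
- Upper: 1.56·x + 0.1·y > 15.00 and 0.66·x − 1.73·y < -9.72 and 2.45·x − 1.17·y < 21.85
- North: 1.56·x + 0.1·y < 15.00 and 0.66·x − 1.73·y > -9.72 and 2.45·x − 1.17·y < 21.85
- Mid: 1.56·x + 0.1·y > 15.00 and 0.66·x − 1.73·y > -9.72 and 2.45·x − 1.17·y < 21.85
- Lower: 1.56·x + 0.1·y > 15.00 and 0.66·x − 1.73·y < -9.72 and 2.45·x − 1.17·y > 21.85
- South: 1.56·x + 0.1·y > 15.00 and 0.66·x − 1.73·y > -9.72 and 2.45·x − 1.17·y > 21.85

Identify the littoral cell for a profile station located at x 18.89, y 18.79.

Lower

1.56·18.89 + 0.1·18.79 = 31.347, which is > 15.00
0.66·18.89 − 1.73·18.79 = -20.039, which is < -9.72
2.45·18.89 − 1.17·18.79 = 24.296, which is > 21.85
This sign pattern matches Lower.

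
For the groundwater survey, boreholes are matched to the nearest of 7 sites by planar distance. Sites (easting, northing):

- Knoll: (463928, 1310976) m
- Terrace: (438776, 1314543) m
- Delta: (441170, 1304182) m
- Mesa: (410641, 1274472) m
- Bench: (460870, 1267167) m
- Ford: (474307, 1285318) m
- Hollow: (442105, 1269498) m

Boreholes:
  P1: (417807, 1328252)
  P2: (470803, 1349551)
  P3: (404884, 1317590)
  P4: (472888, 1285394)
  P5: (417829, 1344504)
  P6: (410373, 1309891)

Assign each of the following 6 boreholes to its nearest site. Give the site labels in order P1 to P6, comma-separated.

Terrace, Knoll, Terrace, Ford, Terrace, Terrace

P1 → Terrace (d²=627635642.00)
P2 → Knoll (d²=1535296250.00)
P3 → Terrace (d²=1157951873.00)
P4 → Ford (d²=2019337.00)
P5 → Terrace (d²=1336438330.00)
P6 → Terrace (d²=828371513.00)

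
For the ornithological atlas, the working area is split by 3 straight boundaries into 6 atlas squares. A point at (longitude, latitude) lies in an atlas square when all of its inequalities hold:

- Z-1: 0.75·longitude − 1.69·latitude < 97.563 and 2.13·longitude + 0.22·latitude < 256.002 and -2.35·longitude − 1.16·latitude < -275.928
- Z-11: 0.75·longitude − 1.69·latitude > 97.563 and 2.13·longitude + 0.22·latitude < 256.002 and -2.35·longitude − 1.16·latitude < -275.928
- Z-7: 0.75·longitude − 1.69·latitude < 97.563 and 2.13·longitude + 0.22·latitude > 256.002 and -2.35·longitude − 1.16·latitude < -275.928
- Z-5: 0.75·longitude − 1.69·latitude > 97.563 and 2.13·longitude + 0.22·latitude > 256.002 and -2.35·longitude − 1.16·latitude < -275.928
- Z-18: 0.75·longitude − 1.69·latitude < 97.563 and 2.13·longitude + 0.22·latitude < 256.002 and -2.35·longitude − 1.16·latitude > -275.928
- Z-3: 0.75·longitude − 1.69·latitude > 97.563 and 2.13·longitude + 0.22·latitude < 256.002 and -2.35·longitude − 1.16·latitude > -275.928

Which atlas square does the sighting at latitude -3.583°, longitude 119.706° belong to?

Z-1

0.75·119.706 − 1.69·-3.583 = 95.835, which is < 97.563
2.13·119.706 + 0.22·-3.583 = 254.186, which is < 256.002
-2.35·119.706 − 1.16·-3.583 = -277.153, which is < -275.928
This sign pattern matches Z-1.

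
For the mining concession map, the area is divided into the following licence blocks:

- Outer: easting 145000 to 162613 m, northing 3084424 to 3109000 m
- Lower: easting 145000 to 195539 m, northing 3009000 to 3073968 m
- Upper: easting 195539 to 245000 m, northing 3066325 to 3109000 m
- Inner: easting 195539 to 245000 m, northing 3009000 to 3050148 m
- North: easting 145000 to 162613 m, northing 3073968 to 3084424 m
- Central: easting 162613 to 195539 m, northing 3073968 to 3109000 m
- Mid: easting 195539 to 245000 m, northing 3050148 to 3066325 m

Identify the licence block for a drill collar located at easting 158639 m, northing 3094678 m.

Outer

The point has easting = 158639 and northing = 3094678.
Only Outer satisfies 145000 ≤ easting ≤ 162613 and 3084424 ≤ northing ≤ 3109000.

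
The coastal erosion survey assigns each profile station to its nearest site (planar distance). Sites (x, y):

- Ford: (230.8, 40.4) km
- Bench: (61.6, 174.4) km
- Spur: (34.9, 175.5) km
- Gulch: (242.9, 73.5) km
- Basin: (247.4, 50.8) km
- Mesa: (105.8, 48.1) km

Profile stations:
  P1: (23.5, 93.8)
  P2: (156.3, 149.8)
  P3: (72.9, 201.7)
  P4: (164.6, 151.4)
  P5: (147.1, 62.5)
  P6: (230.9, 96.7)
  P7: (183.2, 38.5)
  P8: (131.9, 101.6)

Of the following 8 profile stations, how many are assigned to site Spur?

1

P1 → Spur
P2 → Bench
P3 → Bench
P4 → Bench
P5 → Mesa
P6 → Gulch
P7 → Ford
P8 → Mesa
1 of the 8 goes to Spur.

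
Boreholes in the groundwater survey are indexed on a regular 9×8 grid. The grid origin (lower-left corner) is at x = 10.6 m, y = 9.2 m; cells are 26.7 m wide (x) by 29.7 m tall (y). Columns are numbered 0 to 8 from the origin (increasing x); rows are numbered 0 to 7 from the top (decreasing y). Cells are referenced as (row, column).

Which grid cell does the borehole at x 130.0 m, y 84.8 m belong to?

Column index: ⌊(130.0 − 10.6) / 26.7⌋ = ⌊4.472⌋ = 4
Row offset from origin: ⌊(84.8 − 9.2) / 29.7⌋ = ⌊2.545⌋ = 2 → row 5 (counted from top)

(5, 4)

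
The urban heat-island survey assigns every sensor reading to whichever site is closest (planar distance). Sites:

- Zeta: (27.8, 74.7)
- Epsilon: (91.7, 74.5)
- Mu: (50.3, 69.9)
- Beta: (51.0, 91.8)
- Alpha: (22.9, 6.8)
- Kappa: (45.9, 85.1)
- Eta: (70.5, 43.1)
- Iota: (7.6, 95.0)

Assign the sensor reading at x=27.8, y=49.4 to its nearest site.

Zeta

Squared distances to each site:
Zeta: 640.090; Epsilon: 4713.220; Mu: 926.500; Beta: 2336.000; Alpha: 1838.770; Kappa: 1602.100; Eta: 1862.980; Iota: 2487.400.
Minimum at Zeta.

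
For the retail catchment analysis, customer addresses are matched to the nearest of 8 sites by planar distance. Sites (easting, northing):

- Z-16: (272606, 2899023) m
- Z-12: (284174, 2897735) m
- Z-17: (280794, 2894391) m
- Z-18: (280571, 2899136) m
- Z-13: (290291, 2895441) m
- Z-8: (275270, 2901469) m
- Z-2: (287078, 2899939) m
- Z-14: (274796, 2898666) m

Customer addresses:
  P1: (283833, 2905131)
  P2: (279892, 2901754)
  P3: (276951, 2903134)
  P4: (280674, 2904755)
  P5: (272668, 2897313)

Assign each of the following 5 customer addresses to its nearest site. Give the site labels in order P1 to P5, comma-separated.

Z-2, Z-18, Z-8, Z-18, Z-16

P1 → Z-2 (d²=37486889.00)
P2 → Z-18 (d²=7314965.00)
P3 → Z-8 (d²=5597986.00)
P4 → Z-18 (d²=31583770.00)
P5 → Z-16 (d²=2927944.00)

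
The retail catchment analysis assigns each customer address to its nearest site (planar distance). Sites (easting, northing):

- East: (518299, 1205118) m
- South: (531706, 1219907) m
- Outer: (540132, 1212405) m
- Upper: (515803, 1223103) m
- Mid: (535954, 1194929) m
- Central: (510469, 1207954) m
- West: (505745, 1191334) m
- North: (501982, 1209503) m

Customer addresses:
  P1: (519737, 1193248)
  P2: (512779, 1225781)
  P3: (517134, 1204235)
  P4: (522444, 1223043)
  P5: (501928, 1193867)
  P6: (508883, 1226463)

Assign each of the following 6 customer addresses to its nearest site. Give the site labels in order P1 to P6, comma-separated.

P1 → East (d²=142964744.00)
P2 → Upper (d²=16316260.00)
P3 → East (d²=2136914.00)
P4 → Upper (d²=44106481.00)
P5 → West (d²=20985578.00)
P6 → Upper (d²=59176000.00)

East, Upper, East, Upper, West, Upper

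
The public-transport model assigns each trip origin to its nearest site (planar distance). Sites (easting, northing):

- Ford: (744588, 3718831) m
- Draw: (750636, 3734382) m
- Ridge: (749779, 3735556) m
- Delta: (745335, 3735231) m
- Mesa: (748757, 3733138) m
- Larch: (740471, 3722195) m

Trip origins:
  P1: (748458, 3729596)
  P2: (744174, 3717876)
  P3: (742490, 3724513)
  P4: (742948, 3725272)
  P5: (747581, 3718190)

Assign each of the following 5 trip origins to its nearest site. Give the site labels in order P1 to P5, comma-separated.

P1 → Mesa (d²=12635165.00)
P2 → Ford (d²=1083421.00)
P3 → Larch (d²=9449485.00)
P4 → Larch (d²=15603458.00)
P5 → Ford (d²=9368930.00)

Mesa, Ford, Larch, Larch, Ford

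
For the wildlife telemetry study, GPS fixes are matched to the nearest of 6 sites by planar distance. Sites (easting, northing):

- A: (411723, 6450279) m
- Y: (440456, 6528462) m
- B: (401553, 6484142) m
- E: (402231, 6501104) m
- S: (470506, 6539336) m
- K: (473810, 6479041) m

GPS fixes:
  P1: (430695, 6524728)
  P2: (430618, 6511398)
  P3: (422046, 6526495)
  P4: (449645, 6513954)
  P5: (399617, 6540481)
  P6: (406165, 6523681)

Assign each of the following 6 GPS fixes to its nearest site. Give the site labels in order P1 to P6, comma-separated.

Y, Y, Y, Y, E, E

P1 → Y (d²=109219877.00)
P2 → Y (d²=387966340.00)
P3 → Y (d²=342797189.00)
P4 → Y (d²=294919785.00)
P5 → E (d²=1557381125.00)
P6 → E (d²=525197285.00)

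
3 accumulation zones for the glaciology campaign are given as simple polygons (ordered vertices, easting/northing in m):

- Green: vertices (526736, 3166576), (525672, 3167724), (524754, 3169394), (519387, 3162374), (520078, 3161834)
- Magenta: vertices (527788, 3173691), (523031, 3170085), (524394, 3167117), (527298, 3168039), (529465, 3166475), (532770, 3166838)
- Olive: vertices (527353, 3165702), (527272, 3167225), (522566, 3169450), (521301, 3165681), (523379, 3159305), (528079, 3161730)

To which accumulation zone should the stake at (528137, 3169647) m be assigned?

Magenta

Cast a ray rightward from (528137, 3169647). For each polygon, the edges (by vertex number in listed order) whose endpoints lie on opposite sides of northing = 3169647, where each meets that height, and whether that is right or left of the point:
Green: no edge straddles that height → 0 crossings.
Magenta: 2–3 at easting≈523232.1 (left), 6–1 at easting≈530727.9 (right) → 1 crossing.
Olive: no edge straddles that height → 0 crossings.
Only Magenta has an odd count, so the point is inside Magenta.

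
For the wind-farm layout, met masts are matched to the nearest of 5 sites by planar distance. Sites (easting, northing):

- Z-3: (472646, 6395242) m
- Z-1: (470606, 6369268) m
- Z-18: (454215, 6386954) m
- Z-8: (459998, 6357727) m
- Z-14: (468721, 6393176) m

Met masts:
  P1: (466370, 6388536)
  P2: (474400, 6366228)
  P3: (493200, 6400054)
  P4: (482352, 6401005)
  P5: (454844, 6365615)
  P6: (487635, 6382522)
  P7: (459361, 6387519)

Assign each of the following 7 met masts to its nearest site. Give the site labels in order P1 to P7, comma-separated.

Z-14, Z-1, Z-3, Z-3, Z-8, Z-3, Z-18

P1 → Z-14 (d²=27056801.00)
P2 → Z-1 (d²=23636036.00)
P3 → Z-3 (d²=445622260.00)
P4 → Z-3 (d²=127418605.00)
P5 → Z-8 (d²=88784260.00)
P6 → Z-3 (d²=386468521.00)
P7 → Z-18 (d²=26800541.00)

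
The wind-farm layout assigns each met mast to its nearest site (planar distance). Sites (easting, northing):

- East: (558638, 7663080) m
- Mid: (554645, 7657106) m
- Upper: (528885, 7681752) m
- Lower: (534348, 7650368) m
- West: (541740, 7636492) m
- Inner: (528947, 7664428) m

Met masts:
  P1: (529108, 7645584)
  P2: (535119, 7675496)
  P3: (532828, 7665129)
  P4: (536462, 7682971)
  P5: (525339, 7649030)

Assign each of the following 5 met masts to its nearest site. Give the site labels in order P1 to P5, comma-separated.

P1 → Lower (d²=50344256.00)
P2 → Upper (d²=78000292.00)
P3 → Inner (d²=15553562.00)
P4 → Upper (d²=58896890.00)
P5 → Lower (d²=82952325.00)

Lower, Upper, Inner, Upper, Lower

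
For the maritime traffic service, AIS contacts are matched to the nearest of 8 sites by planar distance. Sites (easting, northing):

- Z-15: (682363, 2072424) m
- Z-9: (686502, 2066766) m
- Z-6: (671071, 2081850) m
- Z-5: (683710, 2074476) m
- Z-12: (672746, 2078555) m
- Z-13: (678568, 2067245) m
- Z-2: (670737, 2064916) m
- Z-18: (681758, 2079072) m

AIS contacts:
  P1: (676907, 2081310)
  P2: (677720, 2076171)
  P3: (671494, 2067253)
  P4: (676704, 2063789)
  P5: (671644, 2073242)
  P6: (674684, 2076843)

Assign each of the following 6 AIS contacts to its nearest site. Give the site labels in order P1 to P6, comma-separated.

P1 → Z-12 (d²=24903946.00)
P2 → Z-18 (d²=24721245.00)
P3 → Z-2 (d²=6034618.00)
P4 → Z-13 (d²=15418432.00)
P5 → Z-12 (d²=29442373.00)
P6 → Z-12 (d²=6686788.00)

Z-12, Z-18, Z-2, Z-13, Z-12, Z-12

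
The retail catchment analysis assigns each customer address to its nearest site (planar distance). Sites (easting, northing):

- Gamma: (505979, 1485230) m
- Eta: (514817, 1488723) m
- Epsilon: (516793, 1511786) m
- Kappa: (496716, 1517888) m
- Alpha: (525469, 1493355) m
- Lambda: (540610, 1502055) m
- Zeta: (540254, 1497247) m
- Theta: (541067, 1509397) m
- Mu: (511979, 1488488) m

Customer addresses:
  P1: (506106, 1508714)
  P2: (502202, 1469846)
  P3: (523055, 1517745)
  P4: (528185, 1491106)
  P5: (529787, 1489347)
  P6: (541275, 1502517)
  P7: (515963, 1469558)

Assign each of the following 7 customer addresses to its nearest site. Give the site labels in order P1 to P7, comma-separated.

P1 → Epsilon (d²=123649153.00)
P2 → Gamma (d²=250933185.00)
P3 → Epsilon (d²=74722325.00)
P4 → Alpha (d²=12434657.00)
P5 → Alpha (d²=34709188.00)
P6 → Lambda (d²=655669.00)
P7 → Gamma (d²=345291840.00)

Epsilon, Gamma, Epsilon, Alpha, Alpha, Lambda, Gamma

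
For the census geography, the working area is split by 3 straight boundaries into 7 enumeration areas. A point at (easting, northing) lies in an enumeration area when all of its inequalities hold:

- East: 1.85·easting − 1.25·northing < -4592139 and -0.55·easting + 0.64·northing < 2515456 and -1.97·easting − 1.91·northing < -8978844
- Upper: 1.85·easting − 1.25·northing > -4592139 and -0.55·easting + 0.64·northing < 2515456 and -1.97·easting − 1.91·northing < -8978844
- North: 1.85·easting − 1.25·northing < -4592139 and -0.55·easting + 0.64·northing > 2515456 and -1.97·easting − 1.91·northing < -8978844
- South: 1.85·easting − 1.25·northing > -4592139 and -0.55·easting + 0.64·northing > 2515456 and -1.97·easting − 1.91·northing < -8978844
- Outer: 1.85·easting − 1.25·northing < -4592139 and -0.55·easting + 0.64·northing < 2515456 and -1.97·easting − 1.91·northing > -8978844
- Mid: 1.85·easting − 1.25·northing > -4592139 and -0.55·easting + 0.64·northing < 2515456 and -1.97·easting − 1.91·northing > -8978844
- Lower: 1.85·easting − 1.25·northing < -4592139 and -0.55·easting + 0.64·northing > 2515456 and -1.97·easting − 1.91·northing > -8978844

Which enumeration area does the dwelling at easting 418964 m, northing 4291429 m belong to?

South

1.85·418964 − 1.25·4291429 = -4589202.850, which is > -4592139
-0.55·418964 + 0.64·4291429 = 2516084.360, which is > 2515456
-1.97·418964 − 1.91·4291429 = -9021988.470, which is < -8978844
This sign pattern matches South.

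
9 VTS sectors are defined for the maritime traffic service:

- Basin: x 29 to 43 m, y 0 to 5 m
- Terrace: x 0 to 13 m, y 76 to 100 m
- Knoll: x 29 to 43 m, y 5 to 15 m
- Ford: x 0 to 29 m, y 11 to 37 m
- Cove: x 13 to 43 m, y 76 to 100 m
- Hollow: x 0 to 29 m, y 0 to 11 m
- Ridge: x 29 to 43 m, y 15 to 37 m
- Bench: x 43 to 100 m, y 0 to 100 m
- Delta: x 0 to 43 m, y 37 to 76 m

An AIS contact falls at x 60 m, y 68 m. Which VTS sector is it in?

The point has x = 60 and y = 68.
Only Bench satisfies 43 ≤ x ≤ 100 and 0 ≤ y ≤ 100.

Bench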